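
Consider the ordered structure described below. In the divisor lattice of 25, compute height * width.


Height = length of longest chain minus 1; width = size of largest antichain.
A maximum chain: 1 | 5 | 25  (height 2).
A maximum antichain: {1}  (width 1).
Product = 2 * 1 = 2


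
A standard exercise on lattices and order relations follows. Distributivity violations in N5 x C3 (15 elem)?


Distributive law: a ^ (b v c) = (a ^ b) v (a ^ c).
Check all 15^3 = 3375 ordered triples (a,b,c).
  e.g. a=(b,0), b=(a,0), c=(c,0): lhs=(b,0) != rhs=(a,0)
  e.g. a=(b,0), b=(a,0), c=(c,1): lhs=(b,0) != rhs=(a,0)
Total violating triples: 54


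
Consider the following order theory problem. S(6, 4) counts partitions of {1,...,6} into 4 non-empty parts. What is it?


S(n,k) = k*S(n-1,k) + S(n-1,k-1).
S(5,4) = 10, S(5,3) = 25
S(6,4) = 4*10 + 25 = 40 + 25
S(6,4) = 65


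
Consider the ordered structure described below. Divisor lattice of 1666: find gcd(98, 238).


In a divisor lattice, meet = gcd (greatest common divisor).
By Euclidean algorithm or factoring: gcd(98,238) = 14


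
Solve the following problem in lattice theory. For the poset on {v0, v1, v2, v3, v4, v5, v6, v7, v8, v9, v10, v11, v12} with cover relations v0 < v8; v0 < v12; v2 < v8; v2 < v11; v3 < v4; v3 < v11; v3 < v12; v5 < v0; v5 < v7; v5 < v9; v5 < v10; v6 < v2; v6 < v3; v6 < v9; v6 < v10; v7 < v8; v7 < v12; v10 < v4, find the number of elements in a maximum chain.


A chain is a totally ordered subset; we count the number of elements in a maximum chain.
Compute, for each element x, the size of the longest chain ending at x:
  v1: 1
  v5: 1
  v6: 1
  v0: 2
  v2: 2
  v3: 2
  ...
A maximum chain: v6 < v3 < v4
Number of elements in the longest chain: 3


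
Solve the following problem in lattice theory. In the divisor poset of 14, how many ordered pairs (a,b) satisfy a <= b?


The order relation is {(a,b) : a <= b}, reflexive so it includes (a,a).
Examples: (1,1), (1,14), (1,2), (1,7), (14,14), ...
Total ordered pairs: 9


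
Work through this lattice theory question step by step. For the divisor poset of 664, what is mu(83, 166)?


In a divisor lattice, mu(a,b) = mu(b/a) where mu is the classical Mobius function.
b/a = 166/83 = 2
Prime factorization of 2: primes [2]
2 is squarefree with 1 prime factor(s), so mu(2) = (-1)^1 = -1


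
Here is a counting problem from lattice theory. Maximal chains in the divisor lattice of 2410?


A maximal chain goes from the minimum element to a maximal element via cover relations.
Counting all min-to-max paths in the cover graph.
Total maximal chains: 6


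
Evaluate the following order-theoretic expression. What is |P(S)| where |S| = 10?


Power set = 2^n.
2^10 = 1024


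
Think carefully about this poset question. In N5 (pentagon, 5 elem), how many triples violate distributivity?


Distributive law: a ^ (b v c) = (a ^ b) v (a ^ c).
Check all 5^3 = 125 ordered triples (a,b,c).
  e.g. a=b, b=a, c=c: lhs=b != rhs=a
  e.g. a=b, b=c, c=a: lhs=b != rhs=a
Total violating triples: 2


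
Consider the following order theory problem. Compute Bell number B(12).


B(n) = number of set partitions of an n-element set.
B(n) satisfies the recurrence: B(n+1) = sum_k C(n,k)*B(k).
B(12) = 4213597


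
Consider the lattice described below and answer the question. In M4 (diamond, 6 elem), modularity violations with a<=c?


Modular law: if a <= c then a v (b ^ c) = (a v b) ^ c.
Check all triples (a,b,c) with a <= c among 6 elements.
This lattice is modular (diamonds M_m and their chain-products are modular).
Total violating triples: 0


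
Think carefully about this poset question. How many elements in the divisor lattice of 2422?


Divisors of 2422: [1, 2, 7, 14, 173, 346, 1211, 2422]
Count: 8


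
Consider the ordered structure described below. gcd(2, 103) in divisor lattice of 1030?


Meet=gcd.
gcd(2,103)=1


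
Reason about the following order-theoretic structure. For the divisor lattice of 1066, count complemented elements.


An element a is complemented if some b has a meet b = bottom, a join b = top.
a is complemented iff gcd(a, n/a)=1, i.e. a is a unitary divisor of 1066.
Complemented elements: 1, 2, 13, 26, 41, 82, ... (2 more)
Count: 8


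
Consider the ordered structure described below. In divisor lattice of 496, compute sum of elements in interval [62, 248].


Interval [62,248] in divisors of 496: [62, 124, 248]
Sum = 434


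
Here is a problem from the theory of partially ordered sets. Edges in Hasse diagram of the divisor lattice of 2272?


A cover relation a -< b holds when a < b with no c strictly between.
Cover relations:
  1 -< 2
  1 -< 71
  2 -< 4
  2 -< 142
  4 -< 8
  4 -< 284
  8 -< 16
  8 -< 568
  ...8 more
Total: 16


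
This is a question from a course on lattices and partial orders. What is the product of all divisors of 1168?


Divisors of 1168: [1, 2, 4, 8, 16, 73, 146, 292, 584, 1168]
Product = n^(d(n)/2) = 1168^(10/2)
Product = 2173773118701568


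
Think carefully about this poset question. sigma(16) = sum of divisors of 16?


sigma(n) = sum of divisors.
Divisors of 16: [1, 2, 4, 8, 16]
Sum = 31


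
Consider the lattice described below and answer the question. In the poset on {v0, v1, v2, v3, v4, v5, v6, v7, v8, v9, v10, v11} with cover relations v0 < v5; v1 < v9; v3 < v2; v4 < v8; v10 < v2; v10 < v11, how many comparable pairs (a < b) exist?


A comparable pair {a,b} has a < b or b < a in the order.
Count unordered pairs where one element is strictly below the other.
Examples: {v0,v5}, {v1,v9}, {v2,v3}, {v2,v10}, ...
Total comparable pairs: 6


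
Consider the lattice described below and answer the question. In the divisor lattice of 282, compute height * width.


Height = length of longest chain minus 1; width = size of largest antichain.
A maximum chain: 1 | 47 | 141 | 282  (height 3).
A maximum antichain: {2, 3, 47}  (width 3).
Product = 3 * 3 = 9


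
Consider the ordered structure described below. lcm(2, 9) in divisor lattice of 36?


Join=lcm.
gcd(2,9)=1
lcm=18


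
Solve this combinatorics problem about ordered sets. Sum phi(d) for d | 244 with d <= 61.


Divisors of 244 up to 61: [1, 2, 4, 61]
phi values: [1, 1, 2, 60]
Sum = 64


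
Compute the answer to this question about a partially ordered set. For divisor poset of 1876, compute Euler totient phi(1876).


phi(n) = n * prod_{p|n} (1 - 1/p).
Prime divisors of 1876: [2, 7, 67]
phi(1876) = 1876 * (1 - 1/2) * (1 - 1/7) * (1 - 1/67)
phi(1876) = 792


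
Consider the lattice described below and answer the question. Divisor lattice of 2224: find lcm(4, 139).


In a divisor lattice, join = lcm (least common multiple).
gcd(4,139) = 1
lcm(4,139) = 4*139/gcd = 556/1 = 556


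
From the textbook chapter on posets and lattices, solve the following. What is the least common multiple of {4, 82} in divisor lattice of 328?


In a divisor lattice, join = lcm (least common multiple).
Compute lcm iteratively: start with first element, then lcm(current, next).
Elements: [4, 82]
lcm(4,82) = 164
Final lcm = 164


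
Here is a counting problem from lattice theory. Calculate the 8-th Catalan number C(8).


C(n) = C(2n, n) / (n+1).
C(16, 8) = 12870
C(8) = 12870 / 9 = 1430


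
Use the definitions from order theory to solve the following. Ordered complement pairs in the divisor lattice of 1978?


Complement pair (a,b): a meet b = bottom, a join b = top.
Here: gcd(a,b)=1 and lcm(a,b)=1978, i.e. a*b=1978 with a,b coprime.
Pairs found: (1,1978), (2,989), (23,86), (43,46), ... (4 more)
Total ordered pairs: 8


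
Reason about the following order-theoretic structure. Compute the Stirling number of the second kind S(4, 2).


S(n,k) = k*S(n-1,k) + S(n-1,k-1).
S(3,2) = 3, S(3,1) = 1
S(4,2) = 2*3 + 1 = 6 + 1
S(4,2) = 7


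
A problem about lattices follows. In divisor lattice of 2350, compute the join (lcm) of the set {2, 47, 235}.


In a divisor lattice, join = lcm (least common multiple).
Compute lcm iteratively: start with first element, then lcm(current, next).
Elements: [2, 47, 235]
lcm(2,47) = 94
lcm(94,235) = 470
Final lcm = 470


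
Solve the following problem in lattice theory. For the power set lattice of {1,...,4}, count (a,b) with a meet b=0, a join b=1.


Complement pair (a,b): a meet b = bottom, a join b = top.
Here: A intersect B = {} and A union B = {1,...,4}.
Pairs found: ({},{1,2,3,4}), ({1},{2,3,4}), ({2},{1,3,4}), ({3},{1,2,4}), ... (12 more)
Total ordered pairs: 16


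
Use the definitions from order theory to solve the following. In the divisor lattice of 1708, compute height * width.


Height = length of longest chain minus 1; width = size of largest antichain.
A maximum chain: 1 | 61 | 427 | 854 | 1708  (height 4).
A maximum antichain: {4, 14, 122, 427}  (width 4).
Product = 4 * 4 = 16


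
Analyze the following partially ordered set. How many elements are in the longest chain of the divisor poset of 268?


A chain is a totally ordered subset; we count the number of elements in a maximum chain.
Compute, for each element x, the size of the longest chain ending at x:
  1: 1
  2: 2
  67: 2
  4: 3
  134: 3
  268: 4
A maximum chain: 1 < 2 < 4 < 268
Number of elements in the longest chain: 4


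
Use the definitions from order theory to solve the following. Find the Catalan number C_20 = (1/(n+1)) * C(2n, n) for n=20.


C(n) = C(2n, n) / (n+1).
C(40, 20) = 137846528820
C(20) = 137846528820 / 21 = 6564120420


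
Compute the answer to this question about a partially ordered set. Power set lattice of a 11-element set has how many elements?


Power set = 2^n.
2^11 = 2048


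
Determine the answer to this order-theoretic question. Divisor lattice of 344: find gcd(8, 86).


In a divisor lattice, meet = gcd (greatest common divisor).
By Euclidean algorithm or factoring: gcd(8,86) = 2


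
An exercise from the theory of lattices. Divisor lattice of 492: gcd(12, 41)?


Meet=gcd.
gcd(12,41)=1


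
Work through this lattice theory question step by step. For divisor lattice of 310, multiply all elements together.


Divisors of 310: [1, 2, 5, 10, 31, 62, 155, 310]
Product = n^(d(n)/2) = 310^(8/2)
Product = 9235210000


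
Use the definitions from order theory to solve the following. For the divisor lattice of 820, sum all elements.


sigma(n) = sum of divisors.
Divisors of 820: [1, 2, 4, 5, 10, 20, 41, 82, 164, 205, 410, 820]
Sum = 1764


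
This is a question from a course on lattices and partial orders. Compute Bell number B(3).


B(n) = number of set partitions of an n-element set.
B(n) satisfies the recurrence: B(n+1) = sum_k C(n,k)*B(k).
B(3) = 5


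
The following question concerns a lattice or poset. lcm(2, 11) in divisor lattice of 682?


Join=lcm.
gcd(2,11)=1
lcm=22


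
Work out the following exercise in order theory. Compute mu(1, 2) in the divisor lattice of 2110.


In a divisor lattice, mu(a,b) = mu(b/a) where mu is the classical Mobius function.
b/a = 2/1 = 2
Prime factorization of 2: primes [2]
2 is squarefree with 1 prime factor(s), so mu(2) = (-1)^1 = -1


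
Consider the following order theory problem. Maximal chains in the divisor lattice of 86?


A maximal chain goes from the minimum element to a maximal element via cover relations.
Counting all min-to-max paths in the cover graph.
Total maximal chains: 2


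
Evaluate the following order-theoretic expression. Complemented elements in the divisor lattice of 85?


An element a is complemented if some b has a meet b = bottom, a join b = top.
a is complemented iff gcd(a, n/a)=1, i.e. a is a unitary divisor of 85.
Complemented elements: 1, 5, 17, 85
Count: 4


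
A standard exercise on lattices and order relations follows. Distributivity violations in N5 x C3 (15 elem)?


Distributive law: a ^ (b v c) = (a ^ b) v (a ^ c).
Check all 15^3 = 3375 ordered triples (a,b,c).
  e.g. a=(b,0), b=(a,0), c=(c,0): lhs=(b,0) != rhs=(a,0)
  e.g. a=(b,0), b=(a,0), c=(c,1): lhs=(b,0) != rhs=(a,0)
Total violating triples: 54


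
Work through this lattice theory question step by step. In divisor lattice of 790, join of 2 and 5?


In a divisor lattice, join = lcm (least common multiple).
gcd(2,5) = 1
lcm(2,5) = 2*5/gcd = 10/1 = 10


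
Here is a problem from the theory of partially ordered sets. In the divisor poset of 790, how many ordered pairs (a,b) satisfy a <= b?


The order relation is {(a,b) : a <= b}, reflexive so it includes (a,a).
Examples: (1,1), (1,10), (1,158), (1,2), (1,395), ...
Total ordered pairs: 27


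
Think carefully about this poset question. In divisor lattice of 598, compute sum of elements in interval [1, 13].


Interval [1,13] in divisors of 598: [1, 13]
Sum = 14


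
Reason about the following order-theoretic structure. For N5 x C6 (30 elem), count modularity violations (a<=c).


Modular law: if a <= c then a v (b ^ c) = (a v b) ^ c.
Check all triples (a,b,c) with a <= c among 30 elements.
  e.g. a=(a,0), b=(c,0), c=(b,0): lhs=(a,0) != rhs=(b,0)
  e.g. a=(a,0), b=(c,1), c=(b,0): lhs=(a,0) != rhs=(b,0)
Total violating triples: 126


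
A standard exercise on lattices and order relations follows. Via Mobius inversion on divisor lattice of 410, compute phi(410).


phi(n) = n * prod_{p|n} (1 - 1/p).
Prime divisors of 410: [2, 5, 41]
phi(410) = 410 * (1 - 1/2) * (1 - 1/5) * (1 - 1/41)
phi(410) = 160


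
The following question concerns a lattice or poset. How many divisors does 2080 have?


Divisors of 2080: [1, 2, 4, 5, 8, 10, 13, 16, 20, 26, 32, 40, 52, 65, 80, 104, 130, 160, 208, 260, 416, 520, 1040, 2080]
Count: 24


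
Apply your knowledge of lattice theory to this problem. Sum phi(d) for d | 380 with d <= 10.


Divisors of 380 up to 10: [1, 2, 4, 5, 10]
phi values: [1, 1, 2, 4, 4]
Sum = 12


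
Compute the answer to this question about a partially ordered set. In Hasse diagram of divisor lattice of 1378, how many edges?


A cover relation a -< b holds when a < b with no c strictly between.
Cover relations:
  1 -< 2
  1 -< 13
  1 -< 53
  2 -< 26
  2 -< 106
  13 -< 26
  13 -< 689
  26 -< 1378
  ...4 more
Total: 12


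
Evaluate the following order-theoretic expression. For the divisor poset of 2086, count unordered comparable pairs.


A comparable pair {a,b} has a < b or b < a in the order.
Count unordered pairs where one element is strictly below the other.
Examples: {1,2}, {1,7}, {1,14}, {1,149}, ...
Total comparable pairs: 19


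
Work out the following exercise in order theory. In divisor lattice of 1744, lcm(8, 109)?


Join=lcm.
gcd(8,109)=1
lcm=872


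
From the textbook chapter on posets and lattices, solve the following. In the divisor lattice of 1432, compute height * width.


Height = length of longest chain minus 1; width = size of largest antichain.
A maximum chain: 1 | 179 | 358 | 716 | 1432  (height 4).
A maximum antichain: {2, 179}  (width 2).
Product = 4 * 2 = 8


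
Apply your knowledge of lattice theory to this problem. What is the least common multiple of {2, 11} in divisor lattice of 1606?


In a divisor lattice, join = lcm (least common multiple).
Compute lcm iteratively: start with first element, then lcm(current, next).
Elements: [2, 11]
lcm(2,11) = 22
Final lcm = 22


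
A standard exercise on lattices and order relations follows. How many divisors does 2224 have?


Divisors of 2224: [1, 2, 4, 8, 16, 139, 278, 556, 1112, 2224]
Count: 10


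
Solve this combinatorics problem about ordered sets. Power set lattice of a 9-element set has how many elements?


Power set = 2^n.
2^9 = 512


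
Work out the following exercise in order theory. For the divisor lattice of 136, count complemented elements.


An element a is complemented if some b has a meet b = bottom, a join b = top.
a is complemented iff gcd(a, n/a)=1, i.e. a is a unitary divisor of 136.
Complemented elements: 1, 8, 17, 136
Count: 4


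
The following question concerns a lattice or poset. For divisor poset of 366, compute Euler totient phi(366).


phi(n) = n * prod_{p|n} (1 - 1/p).
Prime divisors of 366: [2, 3, 61]
phi(366) = 366 * (1 - 1/2) * (1 - 1/3) * (1 - 1/61)
phi(366) = 120


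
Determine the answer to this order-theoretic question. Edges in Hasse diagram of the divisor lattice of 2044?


A cover relation a -< b holds when a < b with no c strictly between.
Cover relations:
  1 -< 2
  1 -< 7
  1 -< 73
  2 -< 4
  2 -< 14
  2 -< 146
  4 -< 28
  4 -< 292
  ...12 more
Total: 20


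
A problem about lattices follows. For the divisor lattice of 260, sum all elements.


sigma(n) = sum of divisors.
Divisors of 260: [1, 2, 4, 5, 10, 13, 20, 26, 52, 65, 130, 260]
Sum = 588


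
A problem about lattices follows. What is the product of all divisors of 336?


Divisors of 336: [1, 2, 3, 4, 6, 7, 8, 12, 14, 16, 21, 24, 28, 42, 48, 56, 84, 112, 168, 336]
Product = n^(d(n)/2) = 336^(20/2)
Product = 18339723085451720682110976


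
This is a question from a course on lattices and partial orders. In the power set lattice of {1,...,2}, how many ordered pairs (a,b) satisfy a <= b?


The order relation is {(a,b) : a <= b}, reflexive so it includes (a,a).
Examples: ({},{}), ({},{1,2}), ({},{1}), ({},{2}), ({1,2},{1,2}), ...
Total ordered pairs: 9


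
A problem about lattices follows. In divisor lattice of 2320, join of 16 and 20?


In a divisor lattice, join = lcm (least common multiple).
gcd(16,20) = 4
lcm(16,20) = 16*20/gcd = 320/4 = 80


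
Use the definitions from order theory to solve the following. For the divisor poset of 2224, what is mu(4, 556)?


In a divisor lattice, mu(a,b) = mu(b/a) where mu is the classical Mobius function.
b/a = 556/4 = 139
Prime factorization of 139: primes [139]
139 is squarefree with 1 prime factor(s), so mu(139) = (-1)^1 = -1


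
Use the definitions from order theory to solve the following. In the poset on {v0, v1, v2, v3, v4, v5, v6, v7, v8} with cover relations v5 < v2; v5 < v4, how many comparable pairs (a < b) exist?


A comparable pair {a,b} has a < b or b < a in the order.
Count unordered pairs where one element is strictly below the other.
Examples: {v2,v5}, {v4,v5}
Total comparable pairs: 2


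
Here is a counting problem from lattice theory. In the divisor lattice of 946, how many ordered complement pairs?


Complement pair (a,b): a meet b = bottom, a join b = top.
Here: gcd(a,b)=1 and lcm(a,b)=946, i.e. a*b=946 with a,b coprime.
Pairs found: (1,946), (2,473), (11,86), (22,43), ... (4 more)
Total ordered pairs: 8


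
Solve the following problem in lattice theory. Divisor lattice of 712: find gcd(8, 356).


In a divisor lattice, meet = gcd (greatest common divisor).
By Euclidean algorithm or factoring: gcd(8,356) = 4


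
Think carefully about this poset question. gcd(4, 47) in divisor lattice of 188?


Meet=gcd.
gcd(4,47)=1


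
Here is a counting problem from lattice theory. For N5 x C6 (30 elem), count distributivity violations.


Distributive law: a ^ (b v c) = (a ^ b) v (a ^ c).
Check all 30^3 = 27000 ordered triples (a,b,c).
  e.g. a=(b,0), b=(a,0), c=(c,0): lhs=(b,0) != rhs=(a,0)
  e.g. a=(b,0), b=(a,0), c=(c,1): lhs=(b,0) != rhs=(a,0)
Total violating triples: 432


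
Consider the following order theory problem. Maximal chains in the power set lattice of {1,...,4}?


A maximal chain goes from the minimum element to a maximal element via cover relations.
Counting all min-to-max paths in the cover graph.
Total maximal chains: 24


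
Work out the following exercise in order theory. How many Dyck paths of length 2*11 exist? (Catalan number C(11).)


C(n) = C(2n, n) / (n+1).
C(22, 11) = 705432
C(11) = 705432 / 12 = 58786


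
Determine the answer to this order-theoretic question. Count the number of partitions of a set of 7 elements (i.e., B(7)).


B(n) = number of set partitions of an n-element set.
B(n) satisfies the recurrence: B(n+1) = sum_k C(n,k)*B(k).
B(7) = 877


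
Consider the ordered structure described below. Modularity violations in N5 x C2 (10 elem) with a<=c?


Modular law: if a <= c then a v (b ^ c) = (a v b) ^ c.
Check all triples (a,b,c) with a <= c among 10 elements.
  e.g. a=(a,0), b=(c,0), c=(b,0): lhs=(a,0) != rhs=(b,0)
  e.g. a=(a,0), b=(c,1), c=(b,0): lhs=(a,0) != rhs=(b,0)
Total violating triples: 6


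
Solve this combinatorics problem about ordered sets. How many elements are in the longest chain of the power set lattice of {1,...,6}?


A chain is a totally ordered subset; we count the number of elements in a maximum chain.
Compute, for each element x, the size of the longest chain ending at x:
  {}: 1
  {1}: 2
  {2}: 2
  {3}: 2
  {4}: 2
  {5}: 2
  ...
A maximum chain: {} < {1} < {1,2} < {1,2,3} < {1,2,3,4} < {1,2,3,4,5} < {1,2,3,4,5,6}
Number of elements in the longest chain: 7


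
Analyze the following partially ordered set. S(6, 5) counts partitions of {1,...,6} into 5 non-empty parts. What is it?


S(n,k) = k*S(n-1,k) + S(n-1,k-1).
S(5,5) = 1, S(5,4) = 10
S(6,5) = 5*1 + 10 = 5 + 10
S(6,5) = 15


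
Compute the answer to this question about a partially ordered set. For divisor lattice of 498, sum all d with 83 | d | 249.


Interval [83,249] in divisors of 498: [83, 249]
Sum = 332


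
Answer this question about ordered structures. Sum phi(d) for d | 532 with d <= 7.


Divisors of 532 up to 7: [1, 2, 4, 7]
phi values: [1, 1, 2, 6]
Sum = 10


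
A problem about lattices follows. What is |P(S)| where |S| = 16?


Power set = 2^n.
2^16 = 65536


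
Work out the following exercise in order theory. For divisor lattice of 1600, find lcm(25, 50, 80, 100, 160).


In a divisor lattice, join = lcm (least common multiple).
Compute lcm iteratively: start with first element, then lcm(current, next).
Elements: [25, 50, 80, 100, 160]
lcm(25,50) = 50
lcm(50,80) = 400
lcm(400,100) = 400
lcm(400,160) = 800
Final lcm = 800


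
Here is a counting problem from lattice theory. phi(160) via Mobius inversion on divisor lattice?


phi(n) = n * prod_{p|n} (1 - 1/p).
Prime divisors of 160: [2, 5]
phi(160) = 160 * (1 - 1/2) * (1 - 1/5)
phi(160) = 64


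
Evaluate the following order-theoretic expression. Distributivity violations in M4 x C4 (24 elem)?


Distributive law: a ^ (b v c) = (a ^ b) v (a ^ c).
Check all 24^3 = 13824 ordered triples (a,b,c).
  e.g. a=(a1,0), b=(a2,0), c=(a3,0): lhs=(a1,0) != rhs=(0,0)
  e.g. a=(a1,0), b=(a2,0), c=(a3,1): lhs=(a1,0) != rhs=(0,0)
Total violating triples: 1536


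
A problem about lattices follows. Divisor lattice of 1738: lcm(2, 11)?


Join=lcm.
gcd(2,11)=1
lcm=22


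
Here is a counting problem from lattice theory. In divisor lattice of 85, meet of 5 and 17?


In a divisor lattice, meet = gcd (greatest common divisor).
By Euclidean algorithm or factoring: gcd(5,17) = 1


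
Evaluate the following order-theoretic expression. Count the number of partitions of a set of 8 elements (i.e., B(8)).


B(n) = number of set partitions of an n-element set.
B(n) satisfies the recurrence: B(n+1) = sum_k C(n,k)*B(k).
B(8) = 4140


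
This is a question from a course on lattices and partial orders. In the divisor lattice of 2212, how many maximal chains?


A maximal chain goes from the minimum element to a maximal element via cover relations.
Counting all min-to-max paths in the cover graph.
Total maximal chains: 12


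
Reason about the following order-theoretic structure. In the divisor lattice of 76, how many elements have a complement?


An element a is complemented if some b has a meet b = bottom, a join b = top.
a is complemented iff gcd(a, n/a)=1, i.e. a is a unitary divisor of 76.
Complemented elements: 1, 4, 19, 76
Count: 4


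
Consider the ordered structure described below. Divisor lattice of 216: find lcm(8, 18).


In a divisor lattice, join = lcm (least common multiple).
gcd(8,18) = 2
lcm(8,18) = 8*18/gcd = 144/2 = 72


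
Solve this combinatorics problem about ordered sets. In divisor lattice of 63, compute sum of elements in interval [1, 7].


Interval [1,7] in divisors of 63: [1, 7]
Sum = 8


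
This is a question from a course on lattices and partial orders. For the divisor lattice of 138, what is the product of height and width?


Height = length of longest chain minus 1; width = size of largest antichain.
A maximum chain: 1 | 23 | 69 | 138  (height 3).
A maximum antichain: {2, 3, 23}  (width 3).
Product = 3 * 3 = 9


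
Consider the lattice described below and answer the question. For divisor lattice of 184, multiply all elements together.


Divisors of 184: [1, 2, 4, 8, 23, 46, 92, 184]
Product = n^(d(n)/2) = 184^(8/2)
Product = 1146228736


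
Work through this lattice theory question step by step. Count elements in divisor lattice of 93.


Divisors of 93: [1, 3, 31, 93]
Count: 4


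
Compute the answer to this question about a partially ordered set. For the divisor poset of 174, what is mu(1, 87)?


In a divisor lattice, mu(a,b) = mu(b/a) where mu is the classical Mobius function.
b/a = 87/1 = 87
Prime factorization of 87: primes [3, 29]
87 is squarefree with 2 prime factor(s), so mu(87) = (-1)^2 = 1


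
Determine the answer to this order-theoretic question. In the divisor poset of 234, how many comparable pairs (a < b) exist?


A comparable pair {a,b} has a < b or b < a in the order.
Count unordered pairs where one element is strictly below the other.
Examples: {1,2}, {1,3}, {1,6}, {1,9}, ...
Total comparable pairs: 42


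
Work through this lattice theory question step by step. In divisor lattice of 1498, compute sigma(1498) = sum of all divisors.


sigma(n) = sum of divisors.
Divisors of 1498: [1, 2, 7, 14, 107, 214, 749, 1498]
Sum = 2592


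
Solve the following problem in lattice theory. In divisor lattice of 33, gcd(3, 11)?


Meet=gcd.
gcd(3,11)=1


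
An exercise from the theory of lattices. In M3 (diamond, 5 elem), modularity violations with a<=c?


Modular law: if a <= c then a v (b ^ c) = (a v b) ^ c.
Check all triples (a,b,c) with a <= c among 5 elements.
This lattice is modular (diamonds M_m and their chain-products are modular).
Total violating triples: 0


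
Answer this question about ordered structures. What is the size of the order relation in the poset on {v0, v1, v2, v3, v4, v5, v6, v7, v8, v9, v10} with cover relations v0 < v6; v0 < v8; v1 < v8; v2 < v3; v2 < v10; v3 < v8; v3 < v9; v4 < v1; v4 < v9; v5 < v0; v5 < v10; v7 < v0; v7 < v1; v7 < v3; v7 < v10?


The order relation is {(a,b) : a <= b}, reflexive so it includes (a,a).
Examples: (v0,v0), (v0,v6), (v0,v8), (v1,v1), (v1,v8), ...
Total ordered pairs: 34


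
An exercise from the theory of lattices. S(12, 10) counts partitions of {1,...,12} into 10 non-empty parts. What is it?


S(n,k) = k*S(n-1,k) + S(n-1,k-1).
S(11,10) = 55, S(11,9) = 1155
S(12,10) = 10*55 + 1155 = 550 + 1155
S(12,10) = 1705


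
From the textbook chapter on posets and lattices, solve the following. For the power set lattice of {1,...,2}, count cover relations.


A cover relation a -< b holds when a < b with no c strictly between.
Cover relations:
  {} -< {1}
  {} -< {2}
  {1} -< {1,2}
  {2} -< {1,2}
Total: 4


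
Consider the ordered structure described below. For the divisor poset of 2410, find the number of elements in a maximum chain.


A chain is a totally ordered subset; we count the number of elements in a maximum chain.
Compute, for each element x, the size of the longest chain ending at x:
  1: 1
  2: 2
  5: 2
  241: 2
  10: 3
  482: 3
  ...
A maximum chain: 1 < 2 < 10 < 2410
Number of elements in the longest chain: 4


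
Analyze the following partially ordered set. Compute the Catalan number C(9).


C(n) = C(2n, n) / (n+1).
C(18, 9) = 48620
C(9) = 48620 / 10 = 4862


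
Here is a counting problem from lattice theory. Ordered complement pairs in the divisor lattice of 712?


Complement pair (a,b): a meet b = bottom, a join b = top.
Here: gcd(a,b)=1 and lcm(a,b)=712, i.e. a*b=712 with a,b coprime.
Pairs found: (1,712), (8,89), (89,8), (712,1)
Total ordered pairs: 4


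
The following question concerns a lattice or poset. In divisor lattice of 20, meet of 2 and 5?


In a divisor lattice, meet = gcd (greatest common divisor).
By Euclidean algorithm or factoring: gcd(2,5) = 1


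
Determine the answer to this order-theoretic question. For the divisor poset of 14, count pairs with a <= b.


The order relation is {(a,b) : a <= b}, reflexive so it includes (a,a).
Examples: (1,1), (1,14), (1,2), (1,7), (14,14), ...
Total ordered pairs: 9


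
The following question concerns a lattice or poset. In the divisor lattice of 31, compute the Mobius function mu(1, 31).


In a divisor lattice, mu(a,b) = mu(b/a) where mu is the classical Mobius function.
b/a = 31/1 = 31
Prime factorization of 31: primes [31]
31 is squarefree with 1 prime factor(s), so mu(31) = (-1)^1 = -1


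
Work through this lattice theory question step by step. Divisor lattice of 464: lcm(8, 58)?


Join=lcm.
gcd(8,58)=2
lcm=232


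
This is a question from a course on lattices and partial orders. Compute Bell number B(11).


B(n) = number of set partitions of an n-element set.
B(n) satisfies the recurrence: B(n+1) = sum_k C(n,k)*B(k).
B(11) = 678570


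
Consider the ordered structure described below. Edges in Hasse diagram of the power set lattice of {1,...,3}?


A cover relation a -< b holds when a < b with no c strictly between.
Cover relations:
  {} -< {1}
  {} -< {2}
  {} -< {3}
  {1} -< {1,2}
  {1} -< {1,3}
  {2} -< {1,2}
  {2} -< {2,3}
  {3} -< {1,3}
  ...4 more
Total: 12


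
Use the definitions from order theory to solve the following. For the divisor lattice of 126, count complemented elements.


An element a is complemented if some b has a meet b = bottom, a join b = top.
a is complemented iff gcd(a, n/a)=1, i.e. a is a unitary divisor of 126.
Complemented elements: 1, 2, 7, 9, 14, 18, ... (2 more)
Count: 8


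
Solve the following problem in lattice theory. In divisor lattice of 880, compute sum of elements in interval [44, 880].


Interval [44,880] in divisors of 880: [44, 88, 176, 220, 440, 880]
Sum = 1848


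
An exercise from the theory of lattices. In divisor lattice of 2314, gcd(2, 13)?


Meet=gcd.
gcd(2,13)=1


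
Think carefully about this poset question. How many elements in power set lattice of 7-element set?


Power set = 2^n.
2^7 = 128


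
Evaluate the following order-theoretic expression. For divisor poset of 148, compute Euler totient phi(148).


phi(n) = n * prod_{p|n} (1 - 1/p).
Prime divisors of 148: [2, 37]
phi(148) = 148 * (1 - 1/2) * (1 - 1/37)
phi(148) = 72


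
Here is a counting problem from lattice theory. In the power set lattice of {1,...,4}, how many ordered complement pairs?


Complement pair (a,b): a meet b = bottom, a join b = top.
Here: A intersect B = {} and A union B = {1,...,4}.
Pairs found: ({},{1,2,3,4}), ({1},{2,3,4}), ({2},{1,3,4}), ({3},{1,2,4}), ... (12 more)
Total ordered pairs: 16


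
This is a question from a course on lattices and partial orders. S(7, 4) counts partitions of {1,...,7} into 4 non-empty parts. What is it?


S(n,k) = k*S(n-1,k) + S(n-1,k-1).
S(6,4) = 65, S(6,3) = 90
S(7,4) = 4*65 + 90 = 260 + 90
S(7,4) = 350


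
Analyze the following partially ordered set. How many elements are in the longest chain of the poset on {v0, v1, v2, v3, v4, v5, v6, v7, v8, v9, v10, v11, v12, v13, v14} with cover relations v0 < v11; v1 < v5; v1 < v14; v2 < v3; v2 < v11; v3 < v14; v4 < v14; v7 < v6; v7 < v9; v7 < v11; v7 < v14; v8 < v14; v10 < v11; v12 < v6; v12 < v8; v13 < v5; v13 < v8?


A chain is a totally ordered subset; we count the number of elements in a maximum chain.
Compute, for each element x, the size of the longest chain ending at x:
  v0: 1
  v1: 1
  v2: 1
  v4: 1
  v7: 1
  v10: 1
  ...
A maximum chain: v2 < v3 < v14
Number of elements in the longest chain: 3


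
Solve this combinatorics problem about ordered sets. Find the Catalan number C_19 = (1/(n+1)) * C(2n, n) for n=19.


C(n) = C(2n, n) / (n+1).
C(38, 19) = 35345263800
C(19) = 35345263800 / 20 = 1767263190


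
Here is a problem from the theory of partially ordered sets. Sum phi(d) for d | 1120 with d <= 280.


Divisors of 1120 up to 280: [1, 2, 4, 5, 7, 8, 10, 14, 16, 20, 28, 32, 35, 40, 56, 70, 80, 112, 140, 160, 224, 280]
phi values: [1, 1, 2, 4, 6, 4, 4, 6, 8, 8, 12, 16, 24, 16, 24, 24, 32, 48, 48, 64, 96, 96]
Sum = 544


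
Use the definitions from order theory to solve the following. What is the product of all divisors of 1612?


Divisors of 1612: [1, 2, 4, 13, 26, 31, 52, 62, 124, 403, 806, 1612]
Product = n^(d(n)/2) = 1612^(12/2)
Product = 17546488852414173184


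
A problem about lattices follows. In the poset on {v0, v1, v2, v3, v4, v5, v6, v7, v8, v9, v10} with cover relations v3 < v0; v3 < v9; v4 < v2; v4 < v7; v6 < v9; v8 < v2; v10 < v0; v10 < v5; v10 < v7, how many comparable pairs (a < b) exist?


A comparable pair {a,b} has a < b or b < a in the order.
Count unordered pairs where one element is strictly below the other.
Examples: {v0,v3}, {v0,v10}, {v2,v4}, {v2,v8}, ...
Total comparable pairs: 9


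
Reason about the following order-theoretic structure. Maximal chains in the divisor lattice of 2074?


A maximal chain goes from the minimum element to a maximal element via cover relations.
Counting all min-to-max paths in the cover graph.
Total maximal chains: 6


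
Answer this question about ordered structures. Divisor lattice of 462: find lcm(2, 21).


In a divisor lattice, join = lcm (least common multiple).
gcd(2,21) = 1
lcm(2,21) = 2*21/gcd = 42/1 = 42


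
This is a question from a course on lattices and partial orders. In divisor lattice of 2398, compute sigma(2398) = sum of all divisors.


sigma(n) = sum of divisors.
Divisors of 2398: [1, 2, 11, 22, 109, 218, 1199, 2398]
Sum = 3960


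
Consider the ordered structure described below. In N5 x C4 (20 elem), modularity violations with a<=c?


Modular law: if a <= c then a v (b ^ c) = (a v b) ^ c.
Check all triples (a,b,c) with a <= c among 20 elements.
  e.g. a=(a,0), b=(c,0), c=(b,0): lhs=(a,0) != rhs=(b,0)
  e.g. a=(a,0), b=(c,1), c=(b,0): lhs=(a,0) != rhs=(b,0)
Total violating triples: 40


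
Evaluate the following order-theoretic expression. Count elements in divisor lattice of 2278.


Divisors of 2278: [1, 2, 17, 34, 67, 134, 1139, 2278]
Count: 8


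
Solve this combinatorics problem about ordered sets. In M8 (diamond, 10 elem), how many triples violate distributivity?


Distributive law: a ^ (b v c) = (a ^ b) v (a ^ c).
Check all 10^3 = 1000 ordered triples (a,b,c).
  e.g. a=a1, b=a2, c=a3: lhs=a1 != rhs=0
  e.g. a=a1, b=a2, c=a4: lhs=a1 != rhs=0
Total violating triples: 336


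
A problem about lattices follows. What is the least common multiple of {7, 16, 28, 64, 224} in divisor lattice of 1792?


In a divisor lattice, join = lcm (least common multiple).
Compute lcm iteratively: start with first element, then lcm(current, next).
Elements: [7, 16, 28, 64, 224]
lcm(7,16) = 112
lcm(112,28) = 112
lcm(112,64) = 448
lcm(448,224) = 448
Final lcm = 448


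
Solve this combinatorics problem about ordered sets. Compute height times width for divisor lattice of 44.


Height = length of longest chain minus 1; width = size of largest antichain.
A maximum chain: 1 | 11 | 22 | 44  (height 3).
A maximum antichain: {2, 11}  (width 2).
Product = 3 * 2 = 6


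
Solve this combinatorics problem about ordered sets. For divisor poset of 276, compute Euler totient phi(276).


phi(n) = n * prod_{p|n} (1 - 1/p).
Prime divisors of 276: [2, 3, 23]
phi(276) = 276 * (1 - 1/2) * (1 - 1/3) * (1 - 1/23)
phi(276) = 88


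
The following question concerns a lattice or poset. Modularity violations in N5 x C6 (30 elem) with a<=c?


Modular law: if a <= c then a v (b ^ c) = (a v b) ^ c.
Check all triples (a,b,c) with a <= c among 30 elements.
  e.g. a=(a,0), b=(c,0), c=(b,0): lhs=(a,0) != rhs=(b,0)
  e.g. a=(a,0), b=(c,1), c=(b,0): lhs=(a,0) != rhs=(b,0)
Total violating triples: 126


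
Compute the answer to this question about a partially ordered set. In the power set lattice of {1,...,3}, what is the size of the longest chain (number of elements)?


A chain is a totally ordered subset; we count the number of elements in a maximum chain.
Compute, for each element x, the size of the longest chain ending at x:
  {}: 1
  {1}: 2
  {2}: 2
  {3}: 2
  {1,2}: 3
  {1,3}: 3
  ...
A maximum chain: {} < {1} < {1,2} < {1,2,3}
Number of elements in the longest chain: 4


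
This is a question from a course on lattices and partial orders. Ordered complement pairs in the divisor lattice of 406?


Complement pair (a,b): a meet b = bottom, a join b = top.
Here: gcd(a,b)=1 and lcm(a,b)=406, i.e. a*b=406 with a,b coprime.
Pairs found: (1,406), (2,203), (7,58), (14,29), ... (4 more)
Total ordered pairs: 8


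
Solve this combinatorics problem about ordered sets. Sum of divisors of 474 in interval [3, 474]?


Interval [3,474] in divisors of 474: [3, 6, 237, 474]
Sum = 720


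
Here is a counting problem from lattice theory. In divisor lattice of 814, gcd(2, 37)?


Meet=gcd.
gcd(2,37)=1


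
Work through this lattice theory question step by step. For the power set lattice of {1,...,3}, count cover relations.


A cover relation a -< b holds when a < b with no c strictly between.
Cover relations:
  {} -< {1}
  {} -< {2}
  {} -< {3}
  {1} -< {1,2}
  {1} -< {1,3}
  {2} -< {1,2}
  {2} -< {2,3}
  {3} -< {1,3}
  ...4 more
Total: 12


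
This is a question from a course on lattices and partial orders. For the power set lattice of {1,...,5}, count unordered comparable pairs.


A comparable pair {a,b} has a < b or b < a in the order.
Count unordered pairs where one element is strictly below the other.
Examples: {{},{1}}, {{},{2}}, {{},{3}}, {{},{4}}, ...
Total comparable pairs: 211


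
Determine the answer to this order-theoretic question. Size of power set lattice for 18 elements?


Power set = 2^n.
2^18 = 262144


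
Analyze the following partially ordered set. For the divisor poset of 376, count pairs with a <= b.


The order relation is {(a,b) : a <= b}, reflexive so it includes (a,a).
Examples: (1,1), (1,188), (1,2), (1,376), (1,4), ...
Total ordered pairs: 30


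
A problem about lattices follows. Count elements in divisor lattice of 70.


Divisors of 70: [1, 2, 5, 7, 10, 14, 35, 70]
Count: 8


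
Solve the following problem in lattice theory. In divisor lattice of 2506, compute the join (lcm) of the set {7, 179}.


In a divisor lattice, join = lcm (least common multiple).
Compute lcm iteratively: start with first element, then lcm(current, next).
Elements: [7, 179]
lcm(7,179) = 1253
Final lcm = 1253


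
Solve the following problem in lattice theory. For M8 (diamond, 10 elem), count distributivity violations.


Distributive law: a ^ (b v c) = (a ^ b) v (a ^ c).
Check all 10^3 = 1000 ordered triples (a,b,c).
  e.g. a=a1, b=a2, c=a3: lhs=a1 != rhs=0
  e.g. a=a1, b=a2, c=a4: lhs=a1 != rhs=0
Total violating triples: 336


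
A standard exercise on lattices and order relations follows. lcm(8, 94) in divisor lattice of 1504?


Join=lcm.
gcd(8,94)=2
lcm=376


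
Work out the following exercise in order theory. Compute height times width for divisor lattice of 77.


Height = length of longest chain minus 1; width = size of largest antichain.
A maximum chain: 1 | 11 | 77  (height 2).
A maximum antichain: {7, 11}  (width 2).
Product = 2 * 2 = 4


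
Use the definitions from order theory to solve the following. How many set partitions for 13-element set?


B(n) = number of set partitions of an n-element set.
B(n) satisfies the recurrence: B(n+1) = sum_k C(n,k)*B(k).
B(13) = 27644437


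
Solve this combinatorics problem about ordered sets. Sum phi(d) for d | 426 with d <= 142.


Divisors of 426 up to 142: [1, 2, 3, 6, 71, 142]
phi values: [1, 1, 2, 2, 70, 70]
Sum = 146
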